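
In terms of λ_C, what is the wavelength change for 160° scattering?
1.9397 λ_C

The Compton shift formula is:
Δλ = λ_C(1 - cos θ)

Dividing both sides by λ_C:
Δλ/λ_C = 1 - cos θ

For θ = 160°:
Δλ/λ_C = 1 - cos(160°)
Δλ/λ_C = 1 - -0.9397
Δλ/λ_C = 1.9397

This means the shift is 1.9397 × λ_C = 4.7063 pm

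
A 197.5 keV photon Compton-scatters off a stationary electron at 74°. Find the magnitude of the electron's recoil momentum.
1.1464e-22 kg·m/s

The electron is initially at rest, so by conservation of momentum:
p⃗_e = p⃗₀ − p⃗'  (incident photon momentum minus scattered photon momentum)

Photon momentum magnitudes (p = h/λ = E/c):
λ₀ = hc/E₀ = 6.2777 pm → p₀ = h/λ₀ = 1.0555e-22 kg·m/s
Δλ = λ_C(1 − cos 74°) = 1.7575 pm
λ' = 8.0352 pm → p' = h/λ' = 8.2463e-23 kg·m/s

The scattered photon makes angle θ = 74° with the incident direction, so by the law of cosines:
|p⃗_e|² = p₀² + p'² − 2p₀p'cos θ
|p⃗_e|² = (1.0555e-22)² + (8.2463e-23)² − 2·1.0555e-22·8.2463e-23·cos(74°)
|p⃗_e| = 1.1464e-22 kg·m/s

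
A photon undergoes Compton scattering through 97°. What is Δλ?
2.7220 pm

Using the Compton scattering formula:
Δλ = λ_C(1 - cos θ)

where λ_C = h/(m_e·c) ≈ 2.4263 pm is the Compton wavelength of an electron.

For θ = 97°:
cos(97°) = -0.1219
1 - cos(97°) = 1.1219

Δλ = 2.4263 × 1.1219
Δλ = 2.7220 pm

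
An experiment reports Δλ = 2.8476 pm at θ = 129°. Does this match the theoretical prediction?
No, inconsistent

Calculate the expected shift for θ = 129°:

Δλ_expected = λ_C(1 - cos(129°))
Δλ_expected = 2.4263 × (1 - cos(129°))
Δλ_expected = 2.4263 × 1.6293
Δλ_expected = 3.9532 pm

Given shift: 2.8476 pm
Expected shift: 3.9532 pm
Difference: 1.1056 pm

The values do not match. The given shift corresponds to θ ≈ 100.0°, not 129°.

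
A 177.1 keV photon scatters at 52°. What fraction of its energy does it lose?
0.1175 (or 11.75%)

Calculate initial and final photon energies:

Initial: E₀ = 177.1 keV → λ₀ = 7.0008 pm
Compton shift: Δλ = 0.9325 pm
Final wavelength: λ' = 7.9333 pm
Final energy: E' = 156.2827 keV

Fractional energy loss:
(E₀ - E')/E₀ = (177.1000 - 156.2827)/177.1000
= 20.8173/177.1000
= 0.1175
= 11.75%

(Intermediate values are shown rounded; full precision is carried through to the final answer.)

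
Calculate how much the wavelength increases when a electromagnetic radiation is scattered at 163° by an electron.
4.7466 pm

Using the Compton scattering formula:
Δλ = λ_C(1 - cos θ)

where λ_C = h/(m_e·c) ≈ 2.4263 pm is the Compton wavelength of an electron.

For θ = 163°:
cos(163°) = -0.9563
1 - cos(163°) = 1.9563

Δλ = 2.4263 × 1.9563
Δλ = 4.7466 pm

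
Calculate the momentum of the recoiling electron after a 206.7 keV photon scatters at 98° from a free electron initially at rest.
1.4229e-22 kg·m/s

The electron is initially at rest, so by conservation of momentum:
p⃗_e = p⃗₀ − p⃗'  (incident photon momentum minus scattered photon momentum)

Photon momentum magnitudes (p = h/λ = E/c):
λ₀ = hc/E₀ = 5.9983 pm → p₀ = h/λ₀ = 1.1047e-22 kg·m/s
Δλ = λ_C(1 − cos 98°) = 2.7640 pm
λ' = 8.7623 pm → p' = h/λ' = 7.5621e-23 kg·m/s

The scattered photon makes angle θ = 98° with the incident direction, so by the law of cosines:
|p⃗_e|² = p₀² + p'² − 2p₀p'cos θ
|p⃗_e|² = (1.1047e-22)² + (7.5621e-23)² − 2·1.1047e-22·7.5621e-23·cos(98°)
|p⃗_e| = 1.4229e-22 kg·m/s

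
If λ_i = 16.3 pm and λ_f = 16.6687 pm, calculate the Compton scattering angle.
32.00°

First find the wavelength shift:
Δλ = λ' - λ = 16.6687 - 16.3 = 0.3687 pm

Using Δλ = λ_C(1 - cos θ), with λ_C = h/(m_e·c) ≈ 2.42631024 pm:
cos θ = 1 - Δλ/λ_C
cos θ = 1 - 0.3687/2.42631024
cos θ = 0.848041

θ = arccos(0.848041)
θ = 32.00°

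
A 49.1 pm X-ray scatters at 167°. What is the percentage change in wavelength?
9.7565%

Calculate the Compton shift:
Δλ = λ_C(1 - cos(167°))
Δλ = 2.4263 × (1 - cos(167°))
Δλ = 2.4263 × 1.9744
Δλ = 4.7904 pm

Percentage change:
(Δλ/λ₀) × 100 = (4.7904/49.1) × 100
= 9.7565%

(Intermediate values are shown rounded; full precision is carried through to the final answer.)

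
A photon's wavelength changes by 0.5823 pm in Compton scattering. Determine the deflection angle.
40.54°

From the Compton formula Δλ = λ_C(1 - cos θ), we can solve for θ:

cos θ = 1 - Δλ/λ_C

Given:
- Δλ = 0.5823 pm
- λ_C = h/(m_e·c) ≈ 2.42631024 pm

cos θ = 1 - 0.5823/2.42631024
cos θ = 1 - 0.239994
cos θ = 0.760006

θ = arccos(0.760006)
θ = 40.54°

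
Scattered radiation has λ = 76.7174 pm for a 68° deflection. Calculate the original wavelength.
75.2000 pm

From λ' = λ + Δλ, we have λ = λ' - Δλ

First calculate the Compton shift:
Δλ = λ_C(1 - cos θ)
Δλ = 2.4263 × (1 - cos(68°))
Δλ = 2.4263 × 0.6254
Δλ = 1.5174 pm

Initial wavelength:
λ = λ' - Δλ
λ = 76.7174 - 1.5174
λ = 75.2000 pm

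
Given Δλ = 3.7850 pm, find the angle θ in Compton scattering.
124.05°

From the Compton formula Δλ = λ_C(1 - cos θ), we can solve for θ:

cos θ = 1 - Δλ/λ_C

Given:
- Δλ = 3.7850 pm
- λ_C = h/(m_e·c) ≈ 2.42631024 pm

cos θ = 1 - 3.7850/2.42631024
cos θ = 1 - 1.559982
cos θ = -0.559982

θ = arccos(-0.559982)
θ = 124.05°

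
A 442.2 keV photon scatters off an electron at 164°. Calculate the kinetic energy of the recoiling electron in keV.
278.2525 keV

By energy conservation: K_e = E_initial - E_final

First find the scattered photon energy:
Initial wavelength: λ = hc/E = 2.8038 pm
Compton shift: Δλ = λ_C(1 - cos(164°)) = 4.7586 pm
Final wavelength: λ' = 2.8038 + 4.7586 = 7.5624 pm
Final photon energy: E' = hc/λ' = 163.9475 keV

Electron kinetic energy:
K_e = E - E' = 442.2000 - 163.9475 = 278.2525 keV

(Intermediate values are shown rounded; full precision is carried through to the final answer.)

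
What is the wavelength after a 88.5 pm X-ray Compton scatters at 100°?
91.3476 pm

Using the Compton scattering formula:
λ' = λ + Δλ = λ + λ_C(1 - cos θ)

Given:
- Initial wavelength λ = 88.5 pm
- Scattering angle θ = 100°
- Compton wavelength λ_C ≈ 2.4263 pm

Calculate the shift:
Δλ = 2.4263 × (1 - cos(100°))
Δλ = 2.4263 × 1.1736
Δλ = 2.8476 pm

Final wavelength:
λ' = 88.5 + 2.8476 = 91.3476 pm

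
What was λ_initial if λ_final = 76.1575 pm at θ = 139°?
71.9000 pm

From λ' = λ + Δλ, we have λ = λ' - Δλ

First calculate the Compton shift:
Δλ = λ_C(1 - cos θ)
Δλ = 2.4263 × (1 - cos(139°))
Δλ = 2.4263 × 1.7547
Δλ = 4.2575 pm

Initial wavelength:
λ = λ' - Δλ
λ = 76.1575 - 4.2575
λ = 71.9000 pm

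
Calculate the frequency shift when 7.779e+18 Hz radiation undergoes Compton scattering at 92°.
4.758e+17 Hz (decrease)

Convert frequency to wavelength (c = 299792458 m/s):
λ₀ = c/f₀ = 299792458/7.779e+18 = 3.8538689e-11 m = 38.5387 pm

Calculate Compton shift:
Δλ = λ_C(1 - cos(92°)) = 2.5110 pm

Final wavelength:
λ' = λ₀ + Δλ = 38.5387 + 2.5110 = 41.0497 pm

Final frequency:
f' = c/λ' = 299792458/4.1049676e-11 = 7.3031626e+18 Hz

Frequency shift (decrease):
Δf = f₀ - f' = 7.779e+18 - 7.3031626e+18 = 4.758e+17 Hz

(Intermediate values are shown rounded; full precision is carried through to the final answer.)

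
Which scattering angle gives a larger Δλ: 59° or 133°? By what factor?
133° produces the larger shift by a factor of 3.468

Calculate both shifts using Δλ = λ_C(1 - cos θ):

For θ₁ = 59°:
Δλ₁ = 2.4263 × (1 - cos(59°))
Δλ₁ = 2.4263 × 0.4850
Δλ₁ = 1.1767 pm

For θ₂ = 133°:
Δλ₂ = 2.4263 × (1 - cos(133°))
Δλ₂ = 2.4263 × 1.6820
Δλ₂ = 4.0810 pm

The 133° angle produces the larger shift.
Ratio: 4.0810/1.1767 = 3.468

(Intermediate values are shown rounded; full precision is carried through to the final answer.)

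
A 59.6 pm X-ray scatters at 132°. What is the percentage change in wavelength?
6.7950%

Calculate the Compton shift:
Δλ = λ_C(1 - cos(132°))
Δλ = 2.4263 × (1 - cos(132°))
Δλ = 2.4263 × 1.6691
Δλ = 4.0498 pm

Percentage change:
(Δλ/λ₀) × 100 = (4.0498/59.6) × 100
= 6.7950%

(Intermediate values are shown rounded; full precision is carried through to the final answer.)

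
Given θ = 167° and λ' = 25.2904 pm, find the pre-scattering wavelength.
20.5000 pm

From λ' = λ + Δλ, we have λ = λ' - Δλ

First calculate the Compton shift:
Δλ = λ_C(1 - cos θ)
Δλ = 2.4263 × (1 - cos(167°))
Δλ = 2.4263 × 1.9744
Δλ = 4.7904 pm

Initial wavelength:
λ = λ' - Δλ
λ = 25.2904 - 4.7904
λ = 20.5000 pm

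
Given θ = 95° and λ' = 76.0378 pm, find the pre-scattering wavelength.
73.4000 pm

From λ' = λ + Δλ, we have λ = λ' - Δλ

First calculate the Compton shift:
Δλ = λ_C(1 - cos θ)
Δλ = 2.4263 × (1 - cos(95°))
Δλ = 2.4263 × 1.0872
Δλ = 2.6378 pm

Initial wavelength:
λ = λ' - Δλ
λ = 76.0378 - 2.6378
λ = 73.4000 pm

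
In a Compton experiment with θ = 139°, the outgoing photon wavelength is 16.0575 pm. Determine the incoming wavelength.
11.8000 pm

From λ' = λ + Δλ, we have λ = λ' - Δλ

First calculate the Compton shift:
Δλ = λ_C(1 - cos θ)
Δλ = 2.4263 × (1 - cos(139°))
Δλ = 2.4263 × 1.7547
Δλ = 4.2575 pm

Initial wavelength:
λ = λ' - Δλ
λ = 16.0575 - 4.2575
λ = 11.8000 pm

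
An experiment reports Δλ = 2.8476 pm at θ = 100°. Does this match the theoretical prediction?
Yes, consistent

Calculate the expected shift for θ = 100°:

Δλ_expected = λ_C(1 - cos(100°))
Δλ_expected = 2.4263 × (1 - cos(100°))
Δλ_expected = 2.4263 × 1.1736
Δλ_expected = 2.8476 pm

Given shift: 2.8476 pm
Expected shift: 2.8476 pm
Difference: 0.0000 pm

The values match. This is consistent with Compton scattering at the stated angle.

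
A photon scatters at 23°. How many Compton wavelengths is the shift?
0.0795 λ_C

The Compton shift formula is:
Δλ = λ_C(1 - cos θ)

Dividing both sides by λ_C:
Δλ/λ_C = 1 - cos θ

For θ = 23°:
Δλ/λ_C = 1 - cos(23°)
Δλ/λ_C = 1 - 0.9205
Δλ/λ_C = 0.0795

This means the shift is 0.0795 × λ_C = 0.1929 pm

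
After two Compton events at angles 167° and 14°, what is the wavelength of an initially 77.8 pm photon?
82.6625 pm

Apply Compton shift twice:

First scattering at θ₁ = 167°:
Δλ₁ = λ_C(1 - cos(167°))
Δλ₁ = 2.4263 × 1.9744
Δλ₁ = 4.7904 pm

After first scattering:
λ₁ = 77.8 + 4.7904 = 82.5904 pm

Second scattering at θ₂ = 14°:
Δλ₂ = λ_C(1 - cos(14°))
Δλ₂ = 2.4263 × 0.0297
Δλ₂ = 0.0721 pm

Final wavelength:
λ₂ = 82.5904 + 0.0721 = 82.6625 pm

Total shift: Δλ_total = 4.7904 + 0.0721 = 4.8625 pm

(Intermediate values are shown rounded; full precision is carried through to the final answer.)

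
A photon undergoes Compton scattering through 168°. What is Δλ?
4.7996 pm

Using the Compton scattering formula:
Δλ = λ_C(1 - cos θ)

where λ_C = h/(m_e·c) ≈ 2.4263 pm is the Compton wavelength of an electron.

For θ = 168°:
cos(168°) = -0.9781
1 - cos(168°) = 1.9781

Δλ = 2.4263 × 1.9781
Δλ = 4.7996 pm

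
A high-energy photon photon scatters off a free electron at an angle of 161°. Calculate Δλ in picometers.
4.7204 pm

Using the Compton scattering formula:
Δλ = λ_C(1 - cos θ)

where λ_C = h/(m_e·c) ≈ 2.4263 pm is the Compton wavelength of an electron.

For θ = 161°:
cos(161°) = -0.9455
1 - cos(161°) = 1.9455

Δλ = 2.4263 × 1.9455
Δλ = 4.7204 pm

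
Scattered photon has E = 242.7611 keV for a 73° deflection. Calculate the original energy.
365.7000 keV

Convert final energy to wavelength (hc ≈ 1239.842 keV·pm):
λ' = hc/E' = 1239.842 / 242.7611 = 5.1073 pm

Calculate the Compton shift:
Δλ = λ_C(1 - cos(73°))
Δλ = 2.4263 × (1 - cos(73°))
Δλ = 1.7169 pm

Initial wavelength:
λ = λ' - Δλ = 5.1073 - 1.7169 = 3.3903 pm

Initial energy:
E = hc/λ = 1239.842 / 3.3903 = 365.7000 keV

(Intermediate values are shown rounded; full precision is carried through to the final answer.)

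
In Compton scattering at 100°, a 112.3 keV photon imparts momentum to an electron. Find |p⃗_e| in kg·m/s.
8.2902e-23 kg·m/s

The electron is initially at rest, so by conservation of momentum:
p⃗_e = p⃗₀ − p⃗'  (incident photon momentum minus scattered photon momentum)

Photon momentum magnitudes (p = h/λ = E/c):
λ₀ = hc/E₀ = 11.0404 pm → p₀ = h/λ₀ = 6.0016e-23 kg·m/s
Δλ = λ_C(1 − cos 100°) = 2.8476 pm
λ' = 13.8881 pm → p' = h/λ' = 4.7710e-23 kg·m/s

The scattered photon makes angle θ = 100° with the incident direction, so by the law of cosines:
|p⃗_e|² = p₀² + p'² − 2p₀p'cos θ
|p⃗_e|² = (6.0016e-23)² + (4.7710e-23)² − 2·6.0016e-23·4.7710e-23·cos(100°)
|p⃗_e| = 8.2902e-23 kg·m/s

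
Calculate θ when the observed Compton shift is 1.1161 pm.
57.32°

From the Compton formula Δλ = λ_C(1 - cos θ), we can solve for θ:

cos θ = 1 - Δλ/λ_C

Given:
- Δλ = 1.1161 pm
- λ_C = h/(m_e·c) ≈ 2.42631024 pm

cos θ = 1 - 1.1161/2.42631024
cos θ = 1 - 0.459999
cos θ = 0.540001

θ = arccos(0.540001)
θ = 57.32°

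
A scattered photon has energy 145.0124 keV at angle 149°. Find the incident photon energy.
306.6002 keV

Convert final energy to wavelength (hc ≈ 1239.842 keV·pm):
λ' = hc/E' = 1239.842 / 145.0124 = 8.5499 pm

Calculate the Compton shift:
Δλ = λ_C(1 - cos(149°))
Δλ = 2.4263 × (1 - cos(149°))
Δλ = 4.5061 pm

Initial wavelength:
λ = λ' - Δλ = 8.5499 - 4.5061 = 4.0438 pm

Initial energy:
E = hc/λ = 1239.842 / 4.0438 = 306.6002 keV

(Intermediate values are shown rounded; full precision is carried through to the final answer.)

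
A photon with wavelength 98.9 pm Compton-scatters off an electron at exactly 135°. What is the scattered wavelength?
103.0420 pm

Using the Compton formula: λ' = λ + λ_C(1 − cos θ)

For θ = 135°, cos θ = -√2/2 (exact) ≈ -0.7071, so:
1 − cos 135° = 1 − (-√2/2) ≈ 1.7071

Δλ = λ_C × 1.7071 = 2.4263 × 1.7071 = 4.1420 pm

λ' = 98.9 + 4.1420 = 103.0420 pm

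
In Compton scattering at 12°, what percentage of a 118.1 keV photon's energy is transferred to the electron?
0.0050 (or 0.50%)

Calculate initial and final photon energies:

Initial: E₀ = 118.1 keV → λ₀ = 10.4982 pm
Compton shift: Δλ = 0.0530 pm
Final wavelength: λ' = 10.5513 pm
Final energy: E' = 117.5065 keV

Fractional energy loss:
(E₀ - E')/E₀ = (118.1000 - 117.5065)/118.1000
= 0.5935/118.1000
= 0.0050
= 0.50%

(Intermediate values are shown rounded; full precision is carried through to the final answer.)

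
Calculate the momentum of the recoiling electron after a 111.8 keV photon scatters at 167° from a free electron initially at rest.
1.0084e-22 kg·m/s

The electron is initially at rest, so by conservation of momentum:
p⃗_e = p⃗₀ − p⃗'  (incident photon momentum minus scattered photon momentum)

Photon momentum magnitudes (p = h/λ = E/c):
λ₀ = hc/E₀ = 11.0898 pm → p₀ = h/λ₀ = 5.9749e-23 kg·m/s
Δλ = λ_C(1 − cos 167°) = 4.7904 pm
λ' = 15.8803 pm → p' = h/λ' = 4.1725e-23 kg·m/s

The scattered photon makes angle θ = 167° with the incident direction, so by the law of cosines:
|p⃗_e|² = p₀² + p'² − 2p₀p'cos θ
|p⃗_e|² = (5.9749e-23)² + (4.1725e-23)² − 2·5.9749e-23·4.1725e-23·cos(167°)
|p⃗_e| = 1.0084e-22 kg·m/s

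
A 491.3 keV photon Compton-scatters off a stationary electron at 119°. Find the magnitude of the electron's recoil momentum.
3.2890e-22 kg·m/s

The electron is initially at rest, so by conservation of momentum:
p⃗_e = p⃗₀ − p⃗'  (incident photon momentum minus scattered photon momentum)

Photon momentum magnitudes (p = h/λ = E/c):
λ₀ = hc/E₀ = 2.5236 pm → p₀ = h/λ₀ = 2.6256e-22 kg·m/s
Δλ = λ_C(1 − cos 119°) = 3.6026 pm
λ' = 6.1262 pm → p' = h/λ' = 1.0816e-22 kg·m/s

The scattered photon makes angle θ = 119° with the incident direction, so by the law of cosines:
|p⃗_e|² = p₀² + p'² − 2p₀p'cos θ
|p⃗_e|² = (2.6256e-22)² + (1.0816e-22)² − 2·2.6256e-22·1.0816e-22·cos(119°)
|p⃗_e| = 3.2890e-22 kg·m/s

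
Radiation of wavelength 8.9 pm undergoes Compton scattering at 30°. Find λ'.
9.2251 pm

Using the Compton formula: λ' = λ + λ_C(1 − cos θ)

For θ = 30°, cos θ = √3/2 (exact) ≈ 0.8660, so:
1 − cos 30° = 1 − (√3/2) ≈ 0.1340

Δλ = λ_C × 0.1340 = 2.4263 × 0.1340 = 0.3251 pm

λ' = 8.9 + 0.3251 = 9.2251 pm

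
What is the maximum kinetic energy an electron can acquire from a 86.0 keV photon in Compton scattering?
21.6574 keV

Maximum energy transfer occurs at θ = 180° (backscattering).

Initial photon: E₀ = 86.0 keV → λ₀ = 14.4168 pm

Maximum Compton shift (at 180°):
Δλ_max = 2λ_C = 2 × 2.4263 = 4.8526 pm

Final wavelength:
λ' = 14.4168 + 4.8526 = 19.2694 pm

Minimum photon energy (maximum energy to electron):
E'_min = hc/λ' = 64.3426 keV

Maximum electron kinetic energy:
K_max = E₀ - E'_min = 86.0000 - 64.3426 = 21.6574 keV

(Intermediate values are shown rounded; full precision is carried through to the final answer.)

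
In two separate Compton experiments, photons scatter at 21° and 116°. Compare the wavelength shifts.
116° produces the larger shift by a factor of 21.656

Calculate both shifts using Δλ = λ_C(1 - cos θ):

For θ₁ = 21°:
Δλ₁ = 2.4263 × (1 - cos(21°))
Δλ₁ = 2.4263 × 0.0664
Δλ₁ = 0.1612 pm

For θ₂ = 116°:
Δλ₂ = 2.4263 × (1 - cos(116°))
Δλ₂ = 2.4263 × 1.4384
Δλ₂ = 3.4899 pm

The 116° angle produces the larger shift.
Ratio: 3.4899/0.1612 = 21.656

(Intermediate values are shown rounded; full precision is carried through to the final answer.)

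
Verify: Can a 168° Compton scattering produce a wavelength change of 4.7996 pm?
Yes, consistent

Calculate the expected shift for θ = 168°:

Δλ_expected = λ_C(1 - cos(168°))
Δλ_expected = 2.4263 × (1 - cos(168°))
Δλ_expected = 2.4263 × 1.9781
Δλ_expected = 4.7996 pm

Given shift: 4.7996 pm
Expected shift: 4.7996 pm
Difference: 0.0000 pm

The values match. This is consistent with Compton scattering at the stated angle.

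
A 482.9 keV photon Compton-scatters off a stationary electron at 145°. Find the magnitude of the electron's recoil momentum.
3.4021e-22 kg·m/s

The electron is initially at rest, so by conservation of momentum:
p⃗_e = p⃗₀ − p⃗'  (incident photon momentum minus scattered photon momentum)

Photon momentum magnitudes (p = h/λ = E/c):
λ₀ = hc/E₀ = 2.5675 pm → p₀ = h/λ₀ = 2.5808e-22 kg·m/s
Δλ = λ_C(1 − cos 145°) = 4.4138 pm
λ' = 6.9813 pm → p' = h/λ' = 9.4911e-23 kg·m/s

The scattered photon makes angle θ = 145° with the incident direction, so by the law of cosines:
|p⃗_e|² = p₀² + p'² − 2p₀p'cos θ
|p⃗_e|² = (2.5808e-22)² + (9.4911e-23)² − 2·2.5808e-22·9.4911e-23·cos(145°)
|p⃗_e| = 3.4021e-22 kg·m/s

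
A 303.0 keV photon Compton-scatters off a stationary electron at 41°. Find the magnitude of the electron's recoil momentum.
1.0795e-22 kg·m/s

The electron is initially at rest, so by conservation of momentum:
p⃗_e = p⃗₀ − p⃗'  (incident photon momentum minus scattered photon momentum)

Photon momentum magnitudes (p = h/λ = E/c):
λ₀ = hc/E₀ = 4.0919 pm → p₀ = h/λ₀ = 1.6193e-22 kg·m/s
Δλ = λ_C(1 − cos 41°) = 0.5952 pm
λ' = 4.6870 pm → p' = h/λ' = 1.4137e-22 kg·m/s

The scattered photon makes angle θ = 41° with the incident direction, so by the law of cosines:
|p⃗_e|² = p₀² + p'² − 2p₀p'cos θ
|p⃗_e|² = (1.6193e-22)² + (1.4137e-22)² − 2·1.6193e-22·1.4137e-22·cos(41°)
|p⃗_e| = 1.0795e-22 kg·m/s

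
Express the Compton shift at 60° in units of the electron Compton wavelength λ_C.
0.5000 λ_C

The Compton shift formula is:
Δλ = λ_C(1 - cos θ)

Dividing both sides by λ_C:
Δλ/λ_C = 1 - cos θ

For θ = 60°:
Δλ/λ_C = 1 - cos(60°)
Δλ/λ_C = 1 - 0.5000
Δλ/λ_C = 0.5000

This means the shift is 0.5000 × λ_C = 1.2132 pm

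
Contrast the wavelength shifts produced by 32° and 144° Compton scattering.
144° produces the larger shift by a factor of 11.905

Calculate both shifts using Δλ = λ_C(1 - cos θ):

For θ₁ = 32°:
Δλ₁ = 2.4263 × (1 - cos(32°))
Δλ₁ = 2.4263 × 0.1520
Δλ₁ = 0.3687 pm

For θ₂ = 144°:
Δλ₂ = 2.4263 × (1 - cos(144°))
Δλ₂ = 2.4263 × 1.8090
Δλ₂ = 4.3892 pm

The 144° angle produces the larger shift.
Ratio: 4.3892/0.3687 = 11.905

(Intermediate values are shown rounded; full precision is carried through to the final answer.)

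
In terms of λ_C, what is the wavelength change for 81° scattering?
0.8436 λ_C

The Compton shift formula is:
Δλ = λ_C(1 - cos θ)

Dividing both sides by λ_C:
Δλ/λ_C = 1 - cos θ

For θ = 81°:
Δλ/λ_C = 1 - cos(81°)
Δλ/λ_C = 1 - 0.1564
Δλ/λ_C = 0.8436

This means the shift is 0.8436 × λ_C = 2.0468 pm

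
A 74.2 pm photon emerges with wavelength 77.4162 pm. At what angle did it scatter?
109.00°

First find the wavelength shift:
Δλ = λ' - λ = 77.4162 - 74.2 = 3.2162 pm

Using Δλ = λ_C(1 - cos θ), with λ_C = h/(m_e·c) ≈ 2.42631024 pm:
cos θ = 1 - Δλ/λ_C
cos θ = 1 - 3.2162/2.42631024
cos θ = -0.325552

θ = arccos(-0.325552)
θ = 109.00°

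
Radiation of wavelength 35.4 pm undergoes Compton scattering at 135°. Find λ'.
39.5420 pm

Using the Compton formula: λ' = λ + λ_C(1 − cos θ)

For θ = 135°, cos θ = -√2/2 (exact) ≈ -0.7071, so:
1 − cos 135° = 1 − (-√2/2) ≈ 1.7071

Δλ = λ_C × 1.7071 = 2.4263 × 1.7071 = 4.1420 pm

λ' = 35.4 + 4.1420 = 39.5420 pm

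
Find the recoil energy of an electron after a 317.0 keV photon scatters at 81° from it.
108.9004 keV

By energy conservation: K_e = E_initial - E_final

First find the scattered photon energy:
Initial wavelength: λ = hc/E = 3.9112 pm
Compton shift: Δλ = λ_C(1 - cos(81°)) = 2.0468 pm
Final wavelength: λ' = 3.9112 + 2.0468 = 5.9579 pm
Final photon energy: E' = hc/λ' = 208.0996 keV

Electron kinetic energy:
K_e = E - E' = 317.0000 - 208.0996 = 108.9004 keV

(Intermediate values are shown rounded; full precision is carried through to the final answer.)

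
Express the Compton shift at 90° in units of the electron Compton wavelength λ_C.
1.0000 λ_C

The Compton shift formula is:
Δλ = λ_C(1 - cos θ)

Dividing both sides by λ_C:
Δλ/λ_C = 1 - cos θ

For θ = 90°:
Δλ/λ_C = 1 - cos(90°)
Δλ/λ_C = 1 - 0.0000
Δλ/λ_C = 1.0000

This means the shift is 1.0000 × λ_C = 2.4263 pm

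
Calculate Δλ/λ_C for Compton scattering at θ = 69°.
0.6416 λ_C

The Compton shift formula is:
Δλ = λ_C(1 - cos θ)

Dividing both sides by λ_C:
Δλ/λ_C = 1 - cos θ

For θ = 69°:
Δλ/λ_C = 1 - cos(69°)
Δλ/λ_C = 1 - 0.3584
Δλ/λ_C = 0.6416

This means the shift is 0.6416 × λ_C = 1.5568 pm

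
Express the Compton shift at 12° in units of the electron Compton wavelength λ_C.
0.0219 λ_C

The Compton shift formula is:
Δλ = λ_C(1 - cos θ)

Dividing both sides by λ_C:
Δλ/λ_C = 1 - cos θ

For θ = 12°:
Δλ/λ_C = 1 - cos(12°)
Δλ/λ_C = 1 - 0.9781
Δλ/λ_C = 0.0219

This means the shift is 0.0219 × λ_C = 0.0530 pm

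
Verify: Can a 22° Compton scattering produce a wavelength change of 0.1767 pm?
Yes, consistent

Calculate the expected shift for θ = 22°:

Δλ_expected = λ_C(1 - cos(22°))
Δλ_expected = 2.4263 × (1 - cos(22°))
Δλ_expected = 2.4263 × 0.0728
Δλ_expected = 0.1767 pm

Given shift: 0.1767 pm
Expected shift: 0.1767 pm
Difference: 0.0000 pm

The values match. This is consistent with Compton scattering at the stated angle.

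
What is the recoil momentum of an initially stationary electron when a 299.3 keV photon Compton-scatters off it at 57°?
1.3975e-22 kg·m/s

The electron is initially at rest, so by conservation of momentum:
p⃗_e = p⃗₀ − p⃗'  (incident photon momentum minus scattered photon momentum)

Photon momentum magnitudes (p = h/λ = E/c):
λ₀ = hc/E₀ = 4.1425 pm → p₀ = h/λ₀ = 1.5995e-22 kg·m/s
Δλ = λ_C(1 − cos 57°) = 1.1048 pm
λ' = 5.2473 pm → p' = h/λ' = 1.2628e-22 kg·m/s

The scattered photon makes angle θ = 57° with the incident direction, so by the law of cosines:
|p⃗_e|² = p₀² + p'² − 2p₀p'cos θ
|p⃗_e|² = (1.5995e-22)² + (1.2628e-22)² − 2·1.5995e-22·1.2628e-22·cos(57°)
|p⃗_e| = 1.3975e-22 kg·m/s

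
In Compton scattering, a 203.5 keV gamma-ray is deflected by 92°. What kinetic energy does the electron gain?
59.3923 keV

By energy conservation: K_e = E_initial - E_final

First find the scattered photon energy:
Initial wavelength: λ = hc/E = 6.0926 pm
Compton shift: Δλ = λ_C(1 - cos(92°)) = 2.5110 pm
Final wavelength: λ' = 6.0926 + 2.5110 = 8.6036 pm
Final photon energy: E' = hc/λ' = 144.1077 keV

Electron kinetic energy:
K_e = E - E' = 203.5000 - 144.1077 = 59.3923 keV

(Intermediate values are shown rounded; full precision is carried through to the final answer.)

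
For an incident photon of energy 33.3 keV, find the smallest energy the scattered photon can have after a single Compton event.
29.4603 keV (at θ = 180°)

The scattered photon has minimum energy when its wavelength is maximum, i.e., when the Compton shift Δλ = λ_C(1 − cos θ) is maximum. This occurs at θ = 180° (backscattering), giving Δλ_max = 2λ_C = 4.8526 pm.

Initial wavelength: λ₀ = hc/E₀ = 37.2325 pm
Maximum final wavelength: λ'_max = λ₀ + 2λ_C = 37.2325 + 4.8526 = 42.0851 pm
Minimum final energy: E'_min = hc/λ'_max = 29.4603 keV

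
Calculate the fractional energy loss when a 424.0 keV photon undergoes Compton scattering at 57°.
0.2742 (or 27.42%)

Calculate initial and final photon energies:

Initial: E₀ = 424.0 keV → λ₀ = 2.9242 pm
Compton shift: Δλ = 1.1048 pm
Final wavelength: λ' = 4.0290 pm
Final energy: E' = 307.7293 keV

Fractional energy loss:
(E₀ - E')/E₀ = (424.0000 - 307.7293)/424.0000
= 116.2707/424.0000
= 0.2742
= 27.42%

(Intermediate values are shown rounded; full precision is carried through to the final answer.)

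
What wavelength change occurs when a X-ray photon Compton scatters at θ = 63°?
1.3248 pm

Using the Compton scattering formula:
Δλ = λ_C(1 - cos θ)

where λ_C = h/(m_e·c) ≈ 2.4263 pm is the Compton wavelength of an electron.

For θ = 63°:
cos(63°) = 0.4540
1 - cos(63°) = 0.5460

Δλ = 2.4263 × 0.5460
Δλ = 1.3248 pm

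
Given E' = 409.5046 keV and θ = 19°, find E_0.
428.2000 keV

Convert final energy to wavelength (hc ≈ 1239.842 keV·pm):
λ' = hc/E' = 1239.842 / 409.5046 = 3.0277 pm

Calculate the Compton shift:
Δλ = λ_C(1 - cos(19°))
Δλ = 2.4263 × (1 - cos(19°))
Δλ = 0.1322 pm

Initial wavelength:
λ = λ' - Δλ = 3.0277 - 0.1322 = 2.8955 pm

Initial energy:
E = hc/λ = 1239.842 / 2.8955 = 428.2000 keV

(Intermediate values are shown rounded; full precision is carried through to the final answer.)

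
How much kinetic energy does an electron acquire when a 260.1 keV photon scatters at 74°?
70.0660 keV

By energy conservation: K_e = E_initial - E_final

First find the scattered photon energy:
Initial wavelength: λ = hc/E = 4.7668 pm
Compton shift: Δλ = λ_C(1 - cos(74°)) = 1.7575 pm
Final wavelength: λ' = 4.7668 + 1.7575 = 6.5243 pm
Final photon energy: E' = hc/λ' = 190.0340 keV

Electron kinetic energy:
K_e = E - E' = 260.1000 - 190.0340 = 70.0660 keV

(Intermediate values are shown rounded; full precision is carried through to the final answer.)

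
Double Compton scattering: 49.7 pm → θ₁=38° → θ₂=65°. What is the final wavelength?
51.6153 pm

Apply Compton shift twice:

First scattering at θ₁ = 38°:
Δλ₁ = λ_C(1 - cos(38°))
Δλ₁ = 2.4263 × 0.2120
Δλ₁ = 0.5144 pm

After first scattering:
λ₁ = 49.7 + 0.5144 = 50.2144 pm

Second scattering at θ₂ = 65°:
Δλ₂ = λ_C(1 - cos(65°))
Δλ₂ = 2.4263 × 0.5774
Δλ₂ = 1.4009 pm

Final wavelength:
λ₂ = 50.2144 + 1.4009 = 51.6153 pm

Total shift: Δλ_total = 0.5144 + 1.4009 = 1.9153 pm

(Intermediate values are shown rounded; full precision is carried through to the final answer.)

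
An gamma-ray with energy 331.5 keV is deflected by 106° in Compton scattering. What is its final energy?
181.3910 keV

First convert energy to wavelength:
λ = hc/E, with hc ≈ 1239.842 keV·pm (i.e. 1239.842 eV·nm)

For E = 331.5 keV = 331500 eV:
λ = 1239.842 keV·pm / 331.5 keV
λ = 3.7401 pm

Calculate the Compton shift:
Δλ = λ_C(1 - cos(106°)) = 2.4263 × 1.2756
Δλ = 3.0951 pm

Final wavelength:
λ' = 3.7401 + 3.0951 = 6.8352 pm

Final energy:
E' = hc/λ' = 1239.842 / 6.8352 = 181.3910 keV

(Intermediate values are shown rounded; full precision is carried through to the final answer.)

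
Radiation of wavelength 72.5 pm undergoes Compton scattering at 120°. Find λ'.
76.1395 pm

Using the Compton formula: λ' = λ + λ_C(1 − cos θ)

For θ = 120°, cos θ = -1/2 (exact) = -0.5000, so:
1 − cos 120° = 1 − (-1/2) = 1.5000

Δλ = λ_C × 1.5000 = 2.4263 × 1.5000 = 3.6395 pm

λ' = 72.5 + 3.6395 = 76.1395 pm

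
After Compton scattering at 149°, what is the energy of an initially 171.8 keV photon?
105.7629 keV

First convert energy to wavelength:
λ = hc/E, with hc ≈ 1239.842 keV·pm (i.e. 1239.842 eV·nm)

For E = 171.8 keV = 171800 eV:
λ = 1239.842 keV·pm / 171.8 keV
λ = 7.2168 pm

Calculate the Compton shift:
Δλ = λ_C(1 - cos(149°)) = 2.4263 × 1.8572
Δλ = 4.5061 pm

Final wavelength:
λ' = 7.2168 + 4.5061 = 11.7228 pm

Final energy:
E' = hc/λ' = 1239.842 / 11.7228 = 105.7629 keV

(Intermediate values are shown rounded; full precision is carried through to the final answer.)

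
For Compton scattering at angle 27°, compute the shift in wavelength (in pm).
0.2645 pm

Using the Compton scattering formula:
Δλ = λ_C(1 - cos θ)

where λ_C = h/(m_e·c) ≈ 2.4263 pm is the Compton wavelength of an electron.

For θ = 27°:
cos(27°) = 0.8910
1 - cos(27°) = 0.1090

Δλ = 2.4263 × 0.1090
Δλ = 0.2645 pm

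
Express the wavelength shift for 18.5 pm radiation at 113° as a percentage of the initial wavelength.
18.2397%

Calculate the Compton shift:
Δλ = λ_C(1 - cos(113°))
Δλ = 2.4263 × (1 - cos(113°))
Δλ = 2.4263 × 1.3907
Δλ = 3.3743 pm

Percentage change:
(Δλ/λ₀) × 100 = (3.3743/18.5) × 100
= 18.2397%

(Intermediate values are shown rounded; full precision is carried through to the final answer.)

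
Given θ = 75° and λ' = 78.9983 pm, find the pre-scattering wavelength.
77.2000 pm

From λ' = λ + Δλ, we have λ = λ' - Δλ

First calculate the Compton shift:
Δλ = λ_C(1 - cos θ)
Δλ = 2.4263 × (1 - cos(75°))
Δλ = 2.4263 × 0.7412
Δλ = 1.7983 pm

Initial wavelength:
λ = λ' - Δλ
λ = 78.9983 - 1.7983
λ = 77.2000 pm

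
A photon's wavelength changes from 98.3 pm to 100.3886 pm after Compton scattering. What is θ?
82.00°

First find the wavelength shift:
Δλ = λ' - λ = 100.3886 - 98.3 = 2.0886 pm

Using Δλ = λ_C(1 - cos θ), with λ_C = h/(m_e·c) ≈ 2.42631024 pm:
cos θ = 1 - Δλ/λ_C
cos θ = 1 - 2.0886/2.42631024
cos θ = 0.139187

θ = arccos(0.139187)
θ = 82.00°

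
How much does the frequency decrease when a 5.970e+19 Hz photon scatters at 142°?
2.767e+19 Hz (decrease)

Convert frequency to wavelength (c = 299792458 m/s):
λ₀ = c/f₀ = 299792458/5.970e+19 = 5.0216492e-12 m = 5.0216 pm

Calculate Compton shift:
Δλ = λ_C(1 - cos(142°)) = 4.3383 pm

Final wavelength:
λ' = λ₀ + Δλ = 5.0216 + 4.3383 = 9.3599 pm

Final frequency:
f' = c/λ' = 299792458/9.3599180e-12 = 3.2029389e+19 Hz

Frequency shift (decrease):
Δf = f₀ - f' = 5.970e+19 - 3.2029389e+19 = 2.767e+19 Hz

(Intermediate values are shown rounded; full precision is carried through to the final answer.)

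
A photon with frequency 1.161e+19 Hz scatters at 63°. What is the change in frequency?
5.666e+17 Hz (decrease)

Convert frequency to wavelength (c = 299792458 m/s):
λ₀ = c/f₀ = 299792458/1.161e+19 = 2.5821917e-11 m = 25.8219 pm

Calculate Compton shift:
Δλ = λ_C(1 - cos(63°)) = 1.3248 pm

Final wavelength:
λ' = λ₀ + Δλ = 25.8219 + 1.3248 = 27.1467 pm

Final frequency:
f' = c/λ' = 299792458/2.7146706e-11 = 1.1043420e+19 Hz

Frequency shift (decrease):
Δf = f₀ - f' = 1.161e+19 - 1.1043420e+19 = 5.666e+17 Hz

(Intermediate values are shown rounded; full precision is carried through to the final answer.)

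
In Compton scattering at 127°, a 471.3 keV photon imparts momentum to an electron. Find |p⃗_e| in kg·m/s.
3.2342e-22 kg·m/s

The electron is initially at rest, so by conservation of momentum:
p⃗_e = p⃗₀ − p⃗'  (incident photon momentum minus scattered photon momentum)

Photon momentum magnitudes (p = h/λ = E/c):
λ₀ = hc/E₀ = 2.6307 pm → p₀ = h/λ₀ = 2.5188e-22 kg·m/s
Δλ = λ_C(1 − cos 127°) = 3.8865 pm
λ' = 6.5172 pm → p' = h/λ' = 1.0167e-22 kg·m/s

The scattered photon makes angle θ = 127° with the incident direction, so by the law of cosines:
|p⃗_e|² = p₀² + p'² − 2p₀p'cos θ
|p⃗_e|² = (2.5188e-22)² + (1.0167e-22)² − 2·2.5188e-22·1.0167e-22·cos(127°)
|p⃗_e| = 3.2342e-22 kg·m/s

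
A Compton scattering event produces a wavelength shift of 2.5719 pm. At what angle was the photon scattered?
93.44°

From the Compton formula Δλ = λ_C(1 - cos θ), we can solve for θ:

cos θ = 1 - Δλ/λ_C

Given:
- Δλ = 2.5719 pm
- λ_C = h/(m_e·c) ≈ 2.42631024 pm

cos θ = 1 - 2.5719/2.42631024
cos θ = 1 - 1.060005
cos θ = -0.060005

θ = arccos(-0.060005)
θ = 93.44°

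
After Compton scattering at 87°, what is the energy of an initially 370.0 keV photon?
219.4313 keV

First convert energy to wavelength:
λ = hc/E, with hc ≈ 1239.842 keV·pm (i.e. 1239.842 eV·nm)

For E = 370.0 keV = 370000 eV:
λ = 1239.842 keV·pm / 370.0 keV
λ = 3.3509 pm

Calculate the Compton shift:
Δλ = λ_C(1 - cos(87°)) = 2.4263 × 0.9477
Δλ = 2.2993 pm

Final wavelength:
λ' = 3.3509 + 2.2993 = 5.6503 pm

Final energy:
E' = hc/λ' = 1239.842 / 5.6503 = 219.4313 keV

(Intermediate values are shown rounded; full precision is carried through to the final answer.)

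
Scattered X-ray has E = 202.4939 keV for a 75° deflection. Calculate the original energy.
286.7001 keV

Convert final energy to wavelength (hc ≈ 1239.842 keV·pm):
λ' = hc/E' = 1239.842 / 202.4939 = 6.1229 pm

Calculate the Compton shift:
Δλ = λ_C(1 - cos(75°))
Δλ = 2.4263 × (1 - cos(75°))
Δλ = 1.7983 pm

Initial wavelength:
λ = λ' - Δλ = 6.1229 - 1.7983 = 4.3245 pm

Initial energy:
E = hc/λ = 1239.842 / 4.3245 = 286.7001 keV

(Intermediate values are shown rounded; full precision is carried through to the final answer.)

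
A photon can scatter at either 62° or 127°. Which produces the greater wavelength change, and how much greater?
127° produces the larger shift by a factor of 3.019

Calculate both shifts using Δλ = λ_C(1 - cos θ):

For θ₁ = 62°:
Δλ₁ = 2.4263 × (1 - cos(62°))
Δλ₁ = 2.4263 × 0.5305
Δλ₁ = 1.2872 pm

For θ₂ = 127°:
Δλ₂ = 2.4263 × (1 - cos(127°))
Δλ₂ = 2.4263 × 1.6018
Δλ₂ = 3.8865 pm

The 127° angle produces the larger shift.
Ratio: 3.8865/1.2872 = 3.019

(Intermediate values are shown rounded; full precision is carried through to the final answer.)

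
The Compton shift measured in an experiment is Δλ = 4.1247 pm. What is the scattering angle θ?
134.43°

From the Compton formula Δλ = λ_C(1 - cos θ), we can solve for θ:

cos θ = 1 - Δλ/λ_C

Given:
- Δλ = 4.1247 pm
- λ_C = h/(m_e·c) ≈ 2.42631024 pm

cos θ = 1 - 4.1247/2.42631024
cos θ = 1 - 1.699989
cos θ = -0.699989

θ = arccos(-0.699989)
θ = 134.43°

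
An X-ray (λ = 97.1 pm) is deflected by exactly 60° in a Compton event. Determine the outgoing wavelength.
98.3132 pm

Using the Compton formula: λ' = λ + λ_C(1 − cos θ)

For θ = 60°, cos θ = 1/2 (exact) = 0.5000, so:
1 − cos 60° = 1 − (1/2) = 0.5000

Δλ = λ_C × 0.5000 = 2.4263 × 0.5000 = 1.2132 pm

λ' = 97.1 + 1.2132 = 98.3132 pm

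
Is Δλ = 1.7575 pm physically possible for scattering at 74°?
Yes, consistent

Calculate the expected shift for θ = 74°:

Δλ_expected = λ_C(1 - cos(74°))
Δλ_expected = 2.4263 × (1 - cos(74°))
Δλ_expected = 2.4263 × 0.7244
Δλ_expected = 1.7575 pm

Given shift: 1.7575 pm
Expected shift: 1.7575 pm
Difference: 0.0000 pm

The values match. This is consistent with Compton scattering at the stated angle.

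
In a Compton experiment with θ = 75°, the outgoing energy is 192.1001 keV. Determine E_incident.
266.2999 keV

Convert final energy to wavelength (hc ≈ 1239.842 keV·pm):
λ' = hc/E' = 1239.842 / 192.1001 = 6.4541 pm

Calculate the Compton shift:
Δλ = λ_C(1 - cos(75°))
Δλ = 2.4263 × (1 - cos(75°))
Δλ = 1.7983 pm

Initial wavelength:
λ = λ' - Δλ = 6.4541 - 1.7983 = 4.6558 pm

Initial energy:
E = hc/λ = 1239.842 / 4.6558 = 266.2999 keV

(Intermediate values are shown rounded; full precision is carried through to the final answer.)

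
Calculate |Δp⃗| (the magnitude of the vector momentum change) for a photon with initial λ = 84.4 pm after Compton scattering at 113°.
1.2843e-23 kg·m/s

Photon momentum magnitude is p = h/λ.

Initial momentum:
p₀ = h/λ = 6.6261e-34/8.4400e-11 = 7.8508e-24 kg·m/s

After scattering:
λ' = λ + Δλ = 84.4 + 3.3743 = 87.7743 pm
p' = h/λ' = 6.6261e-34/8.7774e-11 = 7.5490e-24 kg·m/s

Momentum is a vector; the scattered photon's direction makes angle θ = 113° with the incident direction. The magnitude of the vector change Δp⃗ = p⃗₀ − p⃗' is found from the law of cosines:
|Δp⃗|² = p₀² + p'² − 2p₀p'cos θ
|Δp⃗|² = (7.8508e-24)² + (7.5490e-24)² − 2·7.8508e-24·7.5490e-24·cos(113°)
|Δp⃗| = 1.2843e-23 kg·m/s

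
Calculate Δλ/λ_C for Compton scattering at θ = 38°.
0.2120 λ_C

The Compton shift formula is:
Δλ = λ_C(1 - cos θ)

Dividing both sides by λ_C:
Δλ/λ_C = 1 - cos θ

For θ = 38°:
Δλ/λ_C = 1 - cos(38°)
Δλ/λ_C = 1 - 0.7880
Δλ/λ_C = 0.2120

This means the shift is 0.2120 × λ_C = 0.5144 pm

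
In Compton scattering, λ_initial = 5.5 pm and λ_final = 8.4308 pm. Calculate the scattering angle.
102.00°

First find the wavelength shift:
Δλ = λ' - λ = 8.4308 - 5.5 = 2.9308 pm

Using Δλ = λ_C(1 - cos θ), with λ_C = h/(m_e·c) ≈ 2.42631024 pm:
cos θ = 1 - Δλ/λ_C
cos θ = 1 - 2.9308/2.42631024
cos θ = -0.207925

θ = arccos(-0.207925)
θ = 102.00°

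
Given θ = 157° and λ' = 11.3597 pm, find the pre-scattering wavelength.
6.7000 pm

From λ' = λ + Δλ, we have λ = λ' - Δλ

First calculate the Compton shift:
Δλ = λ_C(1 - cos θ)
Δλ = 2.4263 × (1 - cos(157°))
Δλ = 2.4263 × 1.9205
Δλ = 4.6597 pm

Initial wavelength:
λ = λ' - Δλ
λ = 11.3597 - 4.6597
λ = 6.7000 pm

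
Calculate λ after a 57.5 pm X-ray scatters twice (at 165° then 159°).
66.9614 pm

Apply Compton shift twice:

First scattering at θ₁ = 165°:
Δλ₁ = λ_C(1 - cos(165°))
Δλ₁ = 2.4263 × 1.9659
Δλ₁ = 4.7699 pm

After first scattering:
λ₁ = 57.5 + 4.7699 = 62.2699 pm

Second scattering at θ₂ = 159°:
Δλ₂ = λ_C(1 - cos(159°))
Δλ₂ = 2.4263 × 1.9336
Δλ₂ = 4.6915 pm

Final wavelength:
λ₂ = 62.2699 + 4.6915 = 66.9614 pm

Total shift: Δλ_total = 4.7699 + 4.6915 = 9.4614 pm

(Intermediate values are shown rounded; full precision is carried through to the final answer.)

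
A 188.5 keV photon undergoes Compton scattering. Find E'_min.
108.4723 keV (at θ = 180°)

The scattered photon has minimum energy when its wavelength is maximum, i.e., when the Compton shift Δλ = λ_C(1 − cos θ) is maximum. This occurs at θ = 180° (backscattering), giving Δλ_max = 2λ_C = 4.8526 pm.

Initial wavelength: λ₀ = hc/E₀ = 6.5774 pm
Maximum final wavelength: λ'_max = λ₀ + 2λ_C = 6.5774 + 4.8526 = 11.4300 pm
Minimum final energy: E'_min = hc/λ'_max = 108.4723 keV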